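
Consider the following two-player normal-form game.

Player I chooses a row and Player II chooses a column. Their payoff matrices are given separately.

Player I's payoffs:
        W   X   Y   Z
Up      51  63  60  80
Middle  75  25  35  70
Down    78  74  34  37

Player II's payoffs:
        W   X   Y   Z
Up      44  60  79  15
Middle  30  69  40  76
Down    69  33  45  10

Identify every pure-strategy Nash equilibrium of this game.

(Up, W): Player I can switch to Middle (51 → 75). Not NE.
(Up, X): Player I can switch to Down (63 → 74). Not NE.
(Up, Y): Player I gets 60, best alternative 35; Player II gets 79, best alternative 60. No profitable deviation — NE.
(Up, Z): Player II can switch to W (15 → 44). Not NE.
(Middle, W): Player I can switch to Down (75 → 78). Not NE.
(Middle, X): Player I can switch to Up (25 → 63). Not NE.
(Middle, Y): Player I can switch to Up (35 → 60). Not NE.
(Down, W): Player I gets 78, best alternative 75; Player II gets 69, best alternative 45. No profitable deviation — NE.
(The remaining 4 profiles each have a profitable deviation by the same check.)

(Up, Y) and (Down, W)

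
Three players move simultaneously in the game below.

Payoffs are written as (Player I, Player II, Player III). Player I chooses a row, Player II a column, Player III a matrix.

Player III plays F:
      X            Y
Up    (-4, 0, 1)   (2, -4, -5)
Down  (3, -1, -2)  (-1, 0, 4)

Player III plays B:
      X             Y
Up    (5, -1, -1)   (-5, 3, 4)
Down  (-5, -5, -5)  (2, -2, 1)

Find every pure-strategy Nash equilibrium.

none

Player I against (X, F): payoffs -4, 3 → best response Down.
Player I against (X, B): payoffs 5, -5 → best response Up.
Player I against (Y, F): payoffs 2, -1 → best response Up.
Player I against (Y, B): payoffs -5, 2 → best response Down.
Player II against (Up, F): payoffs 0, -4 → best response X.
Player II against (Up, B): payoffs -1, 3 → best response Y.
Player II against (Down, F): payoffs -1, 0 → best response Y.
Player II against (Down, B): payoffs -5, -2 → best response Y.
Player III against (Up, X): payoffs 1, -1 → best response F.
Player III against (Up, Y): payoffs -5, 4 → best response B.
Player III against (Down, X): payoffs -2, -5 → best response F.
Player III against (Down, Y): payoffs 4, 1 → best response F.
No profile is a mutual best response for all players.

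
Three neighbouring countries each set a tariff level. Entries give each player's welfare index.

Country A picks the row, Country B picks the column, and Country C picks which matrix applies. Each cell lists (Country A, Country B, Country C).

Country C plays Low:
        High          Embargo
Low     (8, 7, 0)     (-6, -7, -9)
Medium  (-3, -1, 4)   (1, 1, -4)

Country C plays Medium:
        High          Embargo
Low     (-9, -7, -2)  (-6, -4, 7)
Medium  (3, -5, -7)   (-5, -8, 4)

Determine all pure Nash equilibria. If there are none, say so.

The unique pure-strategy Nash equilibrium is (Low, High, Low).

Country A against (High, Low): payoffs 8, -3 → best response Low.
Country A against (High, Medium): payoffs -9, 3 → best response Medium.
Country A against (Embargo, Low): payoffs -6, 1 → best response Medium.
Country A against (Embargo, Medium): payoffs -6, -5 → best response Medium.
Country B against (Low, Low): payoffs 7, -7 → best response High.
Country B against (Low, Medium): payoffs -7, -4 → best response Embargo.
Country B against (Medium, Low): payoffs -1, 1 → best response Embargo.
Country B against (Medium, Medium): payoffs -5, -8 → best response High.
Country C against (Low, High): payoffs 0, -2 → best response Low.
Country C against (Low, Embargo): payoffs -9, 7 → best response Medium.
Country C against (Medium, High): payoffs 4, -7 → best response Low.
Country C against (Medium, Embargo): payoffs -4, 4 → best response Medium.
Mutual best responses: (Low, High, Low).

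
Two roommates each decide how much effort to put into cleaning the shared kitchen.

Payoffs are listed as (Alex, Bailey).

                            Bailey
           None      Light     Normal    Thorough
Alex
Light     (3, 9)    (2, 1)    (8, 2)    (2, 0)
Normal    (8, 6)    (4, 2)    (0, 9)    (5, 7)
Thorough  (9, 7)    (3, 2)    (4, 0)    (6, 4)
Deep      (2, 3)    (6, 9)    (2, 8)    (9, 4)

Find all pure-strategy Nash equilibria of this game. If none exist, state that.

(Thorough, None); (Deep, Light)

For each strategy profile, look for a profitable unilateral deviation.
(Light, None): Alex can switch to Normal (3 → 8). Not NE.
(Light, Light): Alex can switch to Normal (2 → 4). Not NE.
(Light, Normal): Bailey can switch to None (2 → 9). Not NE.
(Light, Thorough): Alex can switch to Normal (2 → 5). Not NE.
(Normal, None): Alex can switch to Thorough (8 → 9). Not NE.
(Normal, Light): Alex can switch to Deep (4 → 6). Not NE.
(Thorough, None): Alex gets 9, best alternative 8; Bailey gets 7, best alternative 4. No profitable deviation — NE.
(Deep, Light): Alex gets 6, best alternative 4; Bailey gets 9, best alternative 8. No profitable deviation — NE.
(The remaining 8 profiles each have a profitable deviation by the same check.)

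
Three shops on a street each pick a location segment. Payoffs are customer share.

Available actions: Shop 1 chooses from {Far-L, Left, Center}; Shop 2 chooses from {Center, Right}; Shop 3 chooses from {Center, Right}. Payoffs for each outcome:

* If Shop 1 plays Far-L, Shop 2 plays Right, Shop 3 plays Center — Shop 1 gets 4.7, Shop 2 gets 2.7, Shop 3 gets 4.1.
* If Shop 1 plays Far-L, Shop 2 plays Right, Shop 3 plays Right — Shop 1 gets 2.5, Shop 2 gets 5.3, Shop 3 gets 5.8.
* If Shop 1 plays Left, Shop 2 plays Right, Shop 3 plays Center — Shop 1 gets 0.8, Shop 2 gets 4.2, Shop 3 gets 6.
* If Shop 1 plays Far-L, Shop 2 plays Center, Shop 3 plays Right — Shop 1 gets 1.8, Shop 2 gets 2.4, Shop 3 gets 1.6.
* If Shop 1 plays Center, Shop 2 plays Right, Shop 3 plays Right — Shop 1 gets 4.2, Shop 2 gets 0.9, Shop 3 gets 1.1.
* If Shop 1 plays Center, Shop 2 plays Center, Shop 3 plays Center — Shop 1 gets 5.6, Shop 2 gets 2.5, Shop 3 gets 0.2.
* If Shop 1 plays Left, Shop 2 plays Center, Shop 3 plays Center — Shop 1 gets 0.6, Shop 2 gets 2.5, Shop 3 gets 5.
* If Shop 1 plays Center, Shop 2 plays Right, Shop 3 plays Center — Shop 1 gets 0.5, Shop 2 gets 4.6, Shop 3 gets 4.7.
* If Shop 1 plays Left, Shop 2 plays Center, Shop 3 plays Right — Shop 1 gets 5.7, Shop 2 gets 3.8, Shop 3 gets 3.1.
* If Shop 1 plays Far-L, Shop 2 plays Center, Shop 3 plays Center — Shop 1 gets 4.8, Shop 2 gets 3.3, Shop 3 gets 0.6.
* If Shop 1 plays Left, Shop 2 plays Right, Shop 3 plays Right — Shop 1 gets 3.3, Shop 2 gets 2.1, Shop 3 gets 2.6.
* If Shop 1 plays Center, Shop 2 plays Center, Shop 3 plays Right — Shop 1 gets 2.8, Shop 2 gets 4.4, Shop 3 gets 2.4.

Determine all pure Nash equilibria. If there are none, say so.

Mark each player's best response to every combination of opponents' strategies; a profile where every player is best-responding is a pure Nash equilibrium.
Shop 1 against (Center, Center): payoffs 4.8, 0.6, 5.6 → best response Center.
Shop 1 against (Center, Right): payoffs 1.8, 5.7, 2.8 → best response Left.
Shop 1 against (Right, Center): payoffs 4.7, 0.8, 0.5 → best response Far-L.
Shop 1 against (Right, Right): payoffs 2.5, 3.3, 4.2 → best response Center.
Shop 2 against (Far-L, Center): payoffs 3.3, 2.7 → best response Center.
Shop 2 against (Far-L, Right): payoffs 2.4, 5.3 → best response Right.
Shop 2 against (Left, Center): payoffs 2.5, 4.2 → best response Right.
Shop 2 against (Left, Right): payoffs 3.8, 2.1 → best response Center.
Shop 2 against (Center, Center): payoffs 2.5, 4.6 → best response Right.
Shop 2 against (Center, Right): payoffs 4.4, 0.9 → best response Center.
Shop 3 against (Far-L, Center): payoffs 0.6, 1.6 → best response Right.
Shop 3 against (Far-L, Right): payoffs 4.1, 5.8 → best response Right.
Shop 3 against (Left, Center): payoffs 5, 3.1 → best response Center.
Shop 3 against (Left, Right): payoffs 6, 2.6 → best response Center.
Shop 3 against (Center, Center): payoffs 0.2, 2.4 → best response Right.
Shop 3 against (Center, Right): payoffs 4.7, 1.1 → best response Center.
No profile is a mutual best response for all players.

There is no pure-strategy Nash equilibrium.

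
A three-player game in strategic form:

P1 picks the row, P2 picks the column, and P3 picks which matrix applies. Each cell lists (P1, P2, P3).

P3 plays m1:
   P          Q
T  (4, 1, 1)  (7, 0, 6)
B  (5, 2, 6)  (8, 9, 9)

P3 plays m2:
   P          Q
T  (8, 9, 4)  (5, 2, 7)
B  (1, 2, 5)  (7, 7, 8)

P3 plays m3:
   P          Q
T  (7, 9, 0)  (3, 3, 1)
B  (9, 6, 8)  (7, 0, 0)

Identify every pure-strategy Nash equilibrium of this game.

(T, P, m2) and (B, P, m3) and (B, Q, m1)

Check each profile: it is a Nash equilibrium iff no player can strictly gain by switching unilaterally.
(T, P, m1): P1 can switch to B (4 → 5). Not NE.
(T, P, m2): P1 gets 8, best alternative 1; P2 gets 9, best alternative 2; P3 gets 4, best alternative 1. No profitable deviation — NE.
(T, P, m3): P1 can switch to B (7 → 9). Not NE.
(T, Q, m1): P1 can switch to B (7 → 8). Not NE.
(T, Q, m2): P1 can switch to B (5 → 7). Not NE.
(T, Q, m3): P1 can switch to B (3 → 7). Not NE.
(B, P, m1): P2 can switch to Q (2 → 9). Not NE.
(B, P, m2): P1 can switch to T (1 → 8). Not NE.
(B, P, m3): P1 gets 9, best alternative 7; P2 gets 6, best alternative 0; P3 gets 8, best alternative 6. No profitable deviation — NE.
(B, Q, m1): P1 gets 8, best alternative 7; P2 gets 9, best alternative 2; P3 gets 9, best alternative 8. No profitable deviation — NE.
(B, Q, m2): P3 can switch to m1 (8 → 9). Not NE.
(The remaining 1 profile has a profitable deviation by the same check.)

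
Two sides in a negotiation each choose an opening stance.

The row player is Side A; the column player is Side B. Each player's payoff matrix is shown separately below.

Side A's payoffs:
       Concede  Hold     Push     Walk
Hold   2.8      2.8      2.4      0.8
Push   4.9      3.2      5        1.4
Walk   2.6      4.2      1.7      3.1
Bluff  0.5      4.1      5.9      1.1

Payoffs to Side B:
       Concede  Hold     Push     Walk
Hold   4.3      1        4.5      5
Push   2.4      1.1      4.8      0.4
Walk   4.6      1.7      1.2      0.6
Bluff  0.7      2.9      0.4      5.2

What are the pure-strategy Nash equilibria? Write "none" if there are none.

none

For each player, find the best response to each opponent profile; mutual best responses are the pure NE.
Side A against Concede: payoffs 2.8, 4.9, 2.6, 0.5 → best response Push.
Side A against Hold: payoffs 2.8, 3.2, 4.2, 4.1 → best response Walk.
Side A against Push: payoffs 2.4, 5, 1.7, 5.9 → best response Bluff.
Side A against Walk: payoffs 0.8, 1.4, 3.1, 1.1 → best response Walk.
Side B against Hold: payoffs 4.3, 1, 4.5, 5 → best response Walk.
Side B against Push: payoffs 2.4, 1.1, 4.8, 0.4 → best response Push.
Side B against Walk: payoffs 4.6, 1.7, 1.2, 0.6 → best response Concede.
Side B against Bluff: payoffs 0.7, 2.9, 0.4, 5.2 → best response Walk.
No profile is a mutual best response for all players.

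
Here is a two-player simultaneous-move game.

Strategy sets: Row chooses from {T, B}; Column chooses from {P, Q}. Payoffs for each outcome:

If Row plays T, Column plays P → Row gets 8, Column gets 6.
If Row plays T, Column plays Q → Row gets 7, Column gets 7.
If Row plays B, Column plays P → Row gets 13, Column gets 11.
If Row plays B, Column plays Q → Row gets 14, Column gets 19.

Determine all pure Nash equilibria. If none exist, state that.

Row against P: payoffs 8, 13 → best response B.
Row against Q: payoffs 7, 14 → best response B.
Column against T: payoffs 6, 7 → best response Q.
Column against B: payoffs 11, 19 → best response Q.
Mutual best responses: (B, Q).

(B, Q)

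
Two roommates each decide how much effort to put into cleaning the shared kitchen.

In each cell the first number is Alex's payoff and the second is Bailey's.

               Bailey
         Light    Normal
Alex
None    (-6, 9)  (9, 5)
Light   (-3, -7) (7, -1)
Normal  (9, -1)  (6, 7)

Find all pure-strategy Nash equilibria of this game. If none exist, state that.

For each player, find the best response to each opponent profile; mutual best responses are the pure NE.
Alex against Light: payoffs -6, -3, 9 → best response Normal.
Alex against Normal: payoffs 9, 7, 6 → best response None.
Bailey against None: payoffs 9, 5 → best response Light.
Bailey against Light: payoffs -7, -1 → best response Normal.
Bailey against Normal: payoffs -1, 7 → best response Normal.
No profile is a mutual best response for all players.

This game has no pure Nash equilibrium.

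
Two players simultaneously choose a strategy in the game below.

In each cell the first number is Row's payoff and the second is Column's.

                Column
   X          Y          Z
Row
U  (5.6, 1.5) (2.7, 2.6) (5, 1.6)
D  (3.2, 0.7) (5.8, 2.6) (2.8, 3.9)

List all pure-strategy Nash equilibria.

Row against X: payoffs 5.6, 3.2 → best response U.
Row against Y: payoffs 2.7, 5.8 → best response D.
Row against Z: payoffs 5, 2.8 → best response U.
Column against U: payoffs 1.5, 2.6, 1.6 → best response Y.
Column against D: payoffs 0.7, 2.6, 3.9 → best response Z.
No profile is a mutual best response for all players.

No pure-strategy Nash equilibrium.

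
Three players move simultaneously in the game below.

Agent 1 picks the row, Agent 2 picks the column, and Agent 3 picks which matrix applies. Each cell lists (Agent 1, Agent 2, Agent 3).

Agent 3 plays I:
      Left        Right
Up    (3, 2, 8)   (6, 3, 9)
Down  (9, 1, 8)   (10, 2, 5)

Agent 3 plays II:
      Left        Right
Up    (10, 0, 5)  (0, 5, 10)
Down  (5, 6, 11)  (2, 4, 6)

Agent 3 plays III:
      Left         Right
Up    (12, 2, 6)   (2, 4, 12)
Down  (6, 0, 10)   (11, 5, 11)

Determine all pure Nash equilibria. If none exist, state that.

(Down, Right, III)

For each player, find the best response to each opponent profile; mutual best responses are the pure NE.
Agent 1 against (Left, I): payoffs 3, 9 → best response Down.
Agent 1 against (Left, II): payoffs 10, 5 → best response Up.
Agent 1 against (Left, III): payoffs 12, 6 → best response Up.
Agent 1 against (Right, I): payoffs 6, 10 → best response Down.
Agent 1 against (Right, II): payoffs 0, 2 → best response Down.
Agent 1 against (Right, III): payoffs 2, 11 → best response Down.
Agent 2 against (Up, I): payoffs 2, 3 → best response Right.
Agent 2 against (Up, II): payoffs 0, 5 → best response Right.
Agent 2 against (Up, III): payoffs 2, 4 → best response Right.
Agent 2 against (Down, I): payoffs 1, 2 → best response Right.
Agent 2 against (Down, II): payoffs 6, 4 → best response Left.
Agent 2 against (Down, III): payoffs 0, 5 → best response Right.
Agent 3 against (Up, Left): payoffs 8, 5, 6 → best response I.
Agent 3 against (Up, Right): payoffs 9, 10, 12 → best response III.
Agent 3 against (Down, Left): payoffs 8, 11, 10 → best response II.
Agent 3 against (Down, Right): payoffs 5, 6, 11 → best response III.
Mutual best responses: (Down, Right, III).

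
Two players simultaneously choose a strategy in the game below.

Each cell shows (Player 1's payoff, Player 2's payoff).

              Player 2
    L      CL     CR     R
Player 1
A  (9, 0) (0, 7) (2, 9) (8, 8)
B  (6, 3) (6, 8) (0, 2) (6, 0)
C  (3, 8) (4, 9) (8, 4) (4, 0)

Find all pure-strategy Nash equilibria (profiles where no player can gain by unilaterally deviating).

Pure NE: (B, CL)

Player 1 against L: payoffs 9, 6, 3 → best response A.
Player 1 against CL: payoffs 0, 6, 4 → best response B.
Player 1 against CR: payoffs 2, 0, 8 → best response C.
Player 1 against R: payoffs 8, 6, 4 → best response A.
Player 2 against A: payoffs 0, 7, 9, 8 → best response CR.
Player 2 against B: payoffs 3, 8, 2, 0 → best response CL.
Player 2 against C: payoffs 8, 9, 4, 0 → best response CL.
Mutual best responses: (B, CL).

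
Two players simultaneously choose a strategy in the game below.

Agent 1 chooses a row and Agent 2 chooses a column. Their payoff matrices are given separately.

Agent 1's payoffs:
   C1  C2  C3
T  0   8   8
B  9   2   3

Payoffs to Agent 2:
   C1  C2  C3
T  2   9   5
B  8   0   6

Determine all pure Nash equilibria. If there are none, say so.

Pure-strategy Nash equilibria: (T, C2); (B, C1)

For each player, find the best response to each opponent profile; mutual best responses are the pure NE.
Agent 1 against C1: payoffs 0, 9 → best response B.
Agent 1 against C2: payoffs 8, 2 → best response T.
Agent 1 against C3: payoffs 8, 3 → best response T.
Agent 2 against T: payoffs 2, 9, 5 → best response C2.
Agent 2 against B: payoffs 8, 0, 6 → best response C1.
Mutual best responses: (T, C2); (B, C1).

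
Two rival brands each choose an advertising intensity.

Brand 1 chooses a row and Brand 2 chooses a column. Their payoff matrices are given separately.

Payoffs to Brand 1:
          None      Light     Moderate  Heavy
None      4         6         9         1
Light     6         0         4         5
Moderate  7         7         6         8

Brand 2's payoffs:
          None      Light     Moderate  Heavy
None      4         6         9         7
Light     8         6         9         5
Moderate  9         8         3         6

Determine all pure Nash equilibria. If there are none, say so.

Brand 1 against None: payoffs 4, 6, 7 → best response Moderate.
Brand 1 against Light: payoffs 6, 0, 7 → best response Moderate.
Brand 1 against Moderate: payoffs 9, 4, 6 → best response None.
Brand 1 against Heavy: payoffs 1, 5, 8 → best response Moderate.
Brand 2 against None: payoffs 4, 6, 9, 7 → best response Moderate.
Brand 2 against Light: payoffs 8, 6, 9, 5 → best response Moderate.
Brand 2 against Moderate: payoffs 9, 8, 3, 6 → best response None.
Mutual best responses: (None, Moderate); (Moderate, None).

(None, Moderate) and (Moderate, None)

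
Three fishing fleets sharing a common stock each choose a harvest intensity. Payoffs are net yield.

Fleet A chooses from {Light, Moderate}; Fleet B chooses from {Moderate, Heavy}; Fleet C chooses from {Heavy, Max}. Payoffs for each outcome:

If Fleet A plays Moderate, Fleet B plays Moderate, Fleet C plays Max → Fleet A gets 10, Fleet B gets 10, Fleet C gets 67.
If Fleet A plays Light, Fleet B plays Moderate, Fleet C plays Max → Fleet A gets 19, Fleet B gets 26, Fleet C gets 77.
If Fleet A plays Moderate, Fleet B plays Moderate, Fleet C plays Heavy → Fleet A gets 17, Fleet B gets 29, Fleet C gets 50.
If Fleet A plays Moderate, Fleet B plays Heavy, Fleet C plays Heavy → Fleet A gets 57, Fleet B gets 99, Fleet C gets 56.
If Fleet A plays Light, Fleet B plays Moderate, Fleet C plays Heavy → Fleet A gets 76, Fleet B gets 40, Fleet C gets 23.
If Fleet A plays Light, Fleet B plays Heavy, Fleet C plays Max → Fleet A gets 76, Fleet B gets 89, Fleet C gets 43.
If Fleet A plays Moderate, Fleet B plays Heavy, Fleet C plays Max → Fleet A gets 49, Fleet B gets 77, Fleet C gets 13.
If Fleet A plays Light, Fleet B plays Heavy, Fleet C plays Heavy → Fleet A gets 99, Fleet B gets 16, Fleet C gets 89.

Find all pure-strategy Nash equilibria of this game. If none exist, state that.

(Light, Moderate, Heavy): Fleet C can switch to Max (23 → 77). Not NE.
(Light, Moderate, Max): Fleet B can switch to Heavy (26 → 89). Not NE.
(Light, Heavy, Heavy): Fleet B can switch to Moderate (16 → 40). Not NE.
(Light, Heavy, Max): Fleet C can switch to Heavy (43 → 89). Not NE.
(Moderate, Moderate, Heavy): Fleet A can switch to Light (17 → 76). Not NE.
(Moderate, Moderate, Max): Fleet A can switch to Light (10 → 19). Not NE.
(Moderate, Heavy, Heavy): Fleet A can switch to Light (57 → 99). Not NE.
(Moderate, Heavy, Max): Fleet A can switch to Light (49 → 76). Not NE.

none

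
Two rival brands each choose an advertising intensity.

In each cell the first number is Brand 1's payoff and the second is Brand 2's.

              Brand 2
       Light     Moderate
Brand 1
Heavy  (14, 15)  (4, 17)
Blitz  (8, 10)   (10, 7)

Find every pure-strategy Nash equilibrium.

none

Brand 1 against Light: payoffs 14, 8 → best response Heavy.
Brand 1 against Moderate: payoffs 4, 10 → best response Blitz.
Brand 2 against Heavy: payoffs 15, 17 → best response Moderate.
Brand 2 against Blitz: payoffs 10, 7 → best response Light.
No profile is a mutual best response for all players.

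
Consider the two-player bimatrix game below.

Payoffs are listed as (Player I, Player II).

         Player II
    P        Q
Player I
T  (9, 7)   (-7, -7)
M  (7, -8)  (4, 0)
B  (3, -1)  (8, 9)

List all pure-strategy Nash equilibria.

For each player, find the best response to each opponent profile; mutual best responses are the pure NE.
Player I against P: payoffs 9, 7, 3 → best response T.
Player I against Q: payoffs -7, 4, 8 → best response B.
Player II against T: payoffs 7, -7 → best response P.
Player II against M: payoffs -8, 0 → best response Q.
Player II against B: payoffs -1, 9 → best response Q.
Mutual best responses: (T, P); (B, Q).

Pure-strategy Nash equilibria: (T, P) and (B, Q)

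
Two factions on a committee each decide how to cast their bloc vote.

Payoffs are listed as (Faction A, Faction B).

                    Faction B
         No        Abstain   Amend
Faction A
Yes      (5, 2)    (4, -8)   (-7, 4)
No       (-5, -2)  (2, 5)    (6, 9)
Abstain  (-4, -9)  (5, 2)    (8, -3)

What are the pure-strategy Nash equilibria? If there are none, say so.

(Abstain, Abstain)

Faction A against No: payoffs 5, -5, -4 → best response Yes.
Faction A against Abstain: payoffs 4, 2, 5 → best response Abstain.
Faction A against Amend: payoffs -7, 6, 8 → best response Abstain.
Faction B against Yes: payoffs 2, -8, 4 → best response Amend.
Faction B against No: payoffs -2, 5, 9 → best response Amend.
Faction B against Abstain: payoffs -9, 2, -3 → best response Abstain.
Mutual best responses: (Abstain, Abstain).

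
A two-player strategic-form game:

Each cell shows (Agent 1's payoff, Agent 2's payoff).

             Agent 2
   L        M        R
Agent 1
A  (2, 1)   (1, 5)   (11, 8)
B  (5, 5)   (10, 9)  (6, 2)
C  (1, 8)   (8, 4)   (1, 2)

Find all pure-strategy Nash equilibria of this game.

(A, R) and (B, M)

Agent 1 against L: payoffs 2, 5, 1 → best response B.
Agent 1 against M: payoffs 1, 10, 8 → best response B.
Agent 1 against R: payoffs 11, 6, 1 → best response A.
Agent 2 against A: payoffs 1, 5, 8 → best response R.
Agent 2 against B: payoffs 5, 9, 2 → best response M.
Agent 2 against C: payoffs 8, 4, 2 → best response L.
Mutual best responses: (A, R); (B, M).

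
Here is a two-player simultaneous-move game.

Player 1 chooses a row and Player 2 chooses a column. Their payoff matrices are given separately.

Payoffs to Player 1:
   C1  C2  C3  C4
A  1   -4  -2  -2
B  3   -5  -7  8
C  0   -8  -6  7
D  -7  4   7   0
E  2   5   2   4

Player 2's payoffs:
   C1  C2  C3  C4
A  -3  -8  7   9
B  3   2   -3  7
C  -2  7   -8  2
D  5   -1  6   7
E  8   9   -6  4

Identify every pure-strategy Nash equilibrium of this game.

Pure-strategy Nash equilibria: (B, C4); (E, C2)

Player 1 against C1: payoffs 1, 3, 0, -7, 2 → best response B.
Player 1 against C2: payoffs -4, -5, -8, 4, 5 → best response E.
Player 1 against C3: payoffs -2, -7, -6, 7, 2 → best response D.
Player 1 against C4: payoffs -2, 8, 7, 0, 4 → best response B.
Player 2 against A: payoffs -3, -8, 7, 9 → best response C4.
Player 2 against B: payoffs 3, 2, -3, 7 → best response C4.
Player 2 against C: payoffs -2, 7, -8, 2 → best response C2.
Player 2 against D: payoffs 5, -1, 6, 7 → best response C4.
Player 2 against E: payoffs 8, 9, -6, 4 → best response C2.
Mutual best responses: (B, C4); (E, C2).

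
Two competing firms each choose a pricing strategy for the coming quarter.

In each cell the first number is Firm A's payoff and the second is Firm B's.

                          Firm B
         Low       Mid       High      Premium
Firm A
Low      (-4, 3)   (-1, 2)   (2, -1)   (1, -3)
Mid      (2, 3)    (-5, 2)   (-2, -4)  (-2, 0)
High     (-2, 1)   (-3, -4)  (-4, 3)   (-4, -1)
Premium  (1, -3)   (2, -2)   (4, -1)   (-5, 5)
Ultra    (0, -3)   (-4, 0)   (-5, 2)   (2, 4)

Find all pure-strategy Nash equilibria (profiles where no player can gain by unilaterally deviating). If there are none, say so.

Firm A against Low: payoffs -4, 2, -2, 1, 0 → best response Mid.
Firm A against Mid: payoffs -1, -5, -3, 2, -4 → best response Premium.
Firm A against High: payoffs 2, -2, -4, 4, -5 → best response Premium.
Firm A against Premium: payoffs 1, -2, -4, -5, 2 → best response Ultra.
Firm B against Low: payoffs 3, 2, -1, -3 → best response Low.
Firm B against Mid: payoffs 3, 2, -4, 0 → best response Low.
Firm B against High: payoffs 1, -4, 3, -1 → best response High.
Firm B against Premium: payoffs -3, -2, -1, 5 → best response Premium.
Firm B against Ultra: payoffs -3, 0, 2, 4 → best response Premium.
Mutual best responses: (Mid, Low); (Ultra, Premium).

(Mid, Low); (Ultra, Premium)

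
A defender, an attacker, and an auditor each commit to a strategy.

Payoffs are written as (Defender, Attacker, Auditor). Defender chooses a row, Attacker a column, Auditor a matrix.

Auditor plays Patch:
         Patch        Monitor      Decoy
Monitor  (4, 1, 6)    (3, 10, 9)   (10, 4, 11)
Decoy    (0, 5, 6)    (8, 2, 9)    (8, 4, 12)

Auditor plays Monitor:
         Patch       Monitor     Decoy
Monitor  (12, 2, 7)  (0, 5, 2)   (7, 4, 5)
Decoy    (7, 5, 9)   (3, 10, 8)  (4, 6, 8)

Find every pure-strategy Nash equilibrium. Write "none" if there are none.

For each strategy profile, look for a profitable unilateral deviation.
(Monitor, Patch, Patch): Attacker can switch to Monitor (1 → 10). Not NE.
(Monitor, Patch, Monitor): Attacker can switch to Monitor (2 → 5). Not NE.
(Monitor, Monitor, Patch): Defender can switch to Decoy (3 → 8). Not NE.
(Monitor, Monitor, Monitor): Defender can switch to Decoy (0 → 3). Not NE.
(Monitor, Decoy, Patch): Attacker can switch to Monitor (4 → 10). Not NE.
(Monitor, Decoy, Monitor): Attacker can switch to Monitor (4 → 5). Not NE.
(Decoy, Patch, Patch): Defender can switch to Monitor (0 → 4). Not NE.
(Decoy, Patch, Monitor): Defender can switch to Monitor (7 → 12). Not NE.
(Decoy, Monitor, Patch): Attacker can switch to Patch (2 → 5). Not NE.
(Decoy, Monitor, Monitor): Auditor can switch to Patch (8 → 9). Not NE.
(Decoy, Decoy, Patch): Defender can switch to Monitor (8 → 10). Not NE.
(Decoy, Decoy, Monitor): Defender can switch to Monitor (4 → 7). Not NE.

There is no pure-strategy Nash equilibrium.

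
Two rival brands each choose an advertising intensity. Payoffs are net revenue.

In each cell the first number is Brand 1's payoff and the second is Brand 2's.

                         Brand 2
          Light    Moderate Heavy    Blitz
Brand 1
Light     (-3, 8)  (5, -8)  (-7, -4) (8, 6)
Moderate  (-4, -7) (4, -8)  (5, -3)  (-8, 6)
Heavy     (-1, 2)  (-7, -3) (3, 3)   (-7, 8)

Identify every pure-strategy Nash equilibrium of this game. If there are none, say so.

For each player, find the best response to each opponent profile; mutual best responses are the pure NE.
Brand 1 against Light: payoffs -3, -4, -1 → best response Heavy.
Brand 1 against Moderate: payoffs 5, 4, -7 → best response Light.
Brand 1 against Heavy: payoffs -7, 5, 3 → best response Moderate.
Brand 1 against Blitz: payoffs 8, -8, -7 → best response Light.
Brand 2 against Light: payoffs 8, -8, -4, 6 → best response Light.
Brand 2 against Moderate: payoffs -7, -8, -3, 6 → best response Blitz.
Brand 2 against Heavy: payoffs 2, -3, 3, 8 → best response Blitz.
No profile is a mutual best response for all players.

No pure-strategy Nash equilibrium.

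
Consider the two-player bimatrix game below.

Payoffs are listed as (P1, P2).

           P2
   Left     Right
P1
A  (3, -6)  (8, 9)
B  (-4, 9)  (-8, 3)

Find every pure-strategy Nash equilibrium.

For each player, find the best response to each opponent profile; mutual best responses are the pure NE.
P1 against Left: payoffs 3, -4 → best response A.
P1 against Right: payoffs 8, -8 → best response A.
P2 against A: payoffs -6, 9 → best response Right.
P2 against B: payoffs 9, 3 → best response Left.
Mutual best responses: (A, Right).

Pure NE: (A, Right)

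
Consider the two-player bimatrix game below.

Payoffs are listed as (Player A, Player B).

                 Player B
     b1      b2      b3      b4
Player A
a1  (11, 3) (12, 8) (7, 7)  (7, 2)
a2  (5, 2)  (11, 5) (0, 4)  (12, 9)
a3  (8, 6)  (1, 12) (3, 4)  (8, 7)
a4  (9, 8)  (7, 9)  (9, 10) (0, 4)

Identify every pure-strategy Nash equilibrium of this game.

(a1, b2); (a2, b4); (a4, b3)

For each player, find the best response to each opponent profile; mutual best responses are the pure NE.
Player A against b1: payoffs 11, 5, 8, 9 → best response a1.
Player A against b2: payoffs 12, 11, 1, 7 → best response a1.
Player A against b3: payoffs 7, 0, 3, 9 → best response a4.
Player A against b4: payoffs 7, 12, 8, 0 → best response a2.
Player B against a1: payoffs 3, 8, 7, 2 → best response b2.
Player B against a2: payoffs 2, 5, 4, 9 → best response b4.
Player B against a3: payoffs 6, 12, 4, 7 → best response b2.
Player B against a4: payoffs 8, 9, 10, 4 → best response b3.
Mutual best responses: (a1, b2); (a2, b4); (a4, b3).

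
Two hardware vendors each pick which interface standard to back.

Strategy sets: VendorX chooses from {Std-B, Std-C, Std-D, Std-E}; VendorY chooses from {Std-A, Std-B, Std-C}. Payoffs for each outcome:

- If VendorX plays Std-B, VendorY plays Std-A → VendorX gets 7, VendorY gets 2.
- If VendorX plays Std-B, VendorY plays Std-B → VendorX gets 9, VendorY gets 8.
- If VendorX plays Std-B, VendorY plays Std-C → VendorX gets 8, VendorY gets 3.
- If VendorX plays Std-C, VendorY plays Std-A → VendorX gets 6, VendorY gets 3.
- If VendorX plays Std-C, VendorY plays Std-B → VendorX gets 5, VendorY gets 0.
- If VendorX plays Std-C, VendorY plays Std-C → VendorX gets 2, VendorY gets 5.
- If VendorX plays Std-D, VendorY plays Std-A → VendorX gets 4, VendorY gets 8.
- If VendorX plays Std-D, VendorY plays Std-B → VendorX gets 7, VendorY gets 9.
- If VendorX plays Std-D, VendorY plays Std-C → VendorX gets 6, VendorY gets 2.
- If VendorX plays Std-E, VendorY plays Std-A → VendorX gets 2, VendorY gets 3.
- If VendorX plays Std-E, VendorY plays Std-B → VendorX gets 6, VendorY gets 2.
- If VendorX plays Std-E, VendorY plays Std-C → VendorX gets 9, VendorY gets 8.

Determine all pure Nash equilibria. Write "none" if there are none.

Mark each player's best response to every combination of opponents' strategies; a profile where every player is best-responding is a pure Nash equilibrium.
VendorX against Std-A: payoffs 7, 6, 4, 2 → best response Std-B.
VendorX against Std-B: payoffs 9, 5, 7, 6 → best response Std-B.
VendorX against Std-C: payoffs 8, 2, 6, 9 → best response Std-E.
VendorY against Std-B: payoffs 2, 8, 3 → best response Std-B.
VendorY against Std-C: payoffs 3, 0, 5 → best response Std-C.
VendorY against Std-D: payoffs 8, 9, 2 → best response Std-B.
VendorY against Std-E: payoffs 3, 2, 8 → best response Std-C.
Mutual best responses: (Std-B, Std-B); (Std-E, Std-C).

The pure Nash equilibria are (Std-B, Std-B), (Std-E, Std-C).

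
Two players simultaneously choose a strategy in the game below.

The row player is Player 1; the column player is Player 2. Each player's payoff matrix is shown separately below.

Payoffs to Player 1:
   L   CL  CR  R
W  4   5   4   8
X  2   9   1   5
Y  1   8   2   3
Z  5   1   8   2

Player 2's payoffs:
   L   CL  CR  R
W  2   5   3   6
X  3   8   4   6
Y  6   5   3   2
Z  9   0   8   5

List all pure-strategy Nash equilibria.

The pure Nash equilibria are (W, R) and (X, CL) and (Z, L).

Check each profile: it is a Nash equilibrium iff no player can strictly gain by switching unilaterally.
(W, L): Player 1 can switch to Z (4 → 5). Not NE.
(W, CL): Player 1 can switch to X (5 → 9). Not NE.
(W, CR): Player 1 can switch to Z (4 → 8). Not NE.
(W, R): Player 1 gets 8, best alternative 5; Player 2 gets 6, best alternative 5. No profitable deviation — NE.
(X, L): Player 1 can switch to W (2 → 4). Not NE.
(X, CL): Player 1 gets 9, best alternative 8; Player 2 gets 8, best alternative 6. No profitable deviation — NE.
(X, CR): Player 1 can switch to W (1 → 4). Not NE.
(X, R): Player 1 can switch to W (5 → 8). Not NE.
(Y, L): Player 1 can switch to W (1 → 4). Not NE.
(Y, CL): Player 1 can switch to X (8 → 9). Not NE.
(Y, CR): Player 1 can switch to W (2 → 4). Not NE.
(Y, R): Player 1 can switch to W (3 → 8). Not NE.
(Z, L): Player 1 gets 5, best alternative 4; Player 2 gets 9, best alternative 8. No profitable deviation — NE.
(The remaining 3 profiles each have a profitable deviation by the same check.)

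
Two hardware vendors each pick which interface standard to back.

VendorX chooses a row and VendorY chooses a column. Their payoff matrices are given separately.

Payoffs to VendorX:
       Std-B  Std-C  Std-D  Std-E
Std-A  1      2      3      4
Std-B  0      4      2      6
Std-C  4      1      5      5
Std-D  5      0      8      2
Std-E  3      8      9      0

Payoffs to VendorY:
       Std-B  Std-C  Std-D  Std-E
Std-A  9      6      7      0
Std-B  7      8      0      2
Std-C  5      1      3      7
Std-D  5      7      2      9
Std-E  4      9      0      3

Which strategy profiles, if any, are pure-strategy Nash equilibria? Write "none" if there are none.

(Std-A, Std-B): VendorX can switch to Std-C (1 → 4). Not NE.
(Std-A, Std-C): VendorX can switch to Std-B (2 → 4). Not NE.
(Std-A, Std-D): VendorX can switch to Std-C (3 → 5). Not NE.
(Std-A, Std-E): VendorX can switch to Std-B (4 → 6). Not NE.
(Std-B, Std-B): VendorX can switch to Std-A (0 → 1). Not NE.
(Std-B, Std-C): VendorX can switch to Std-E (4 → 8). Not NE.
(Std-B, Std-D): VendorX can switch to Std-A (2 → 3). Not NE.
(Std-B, Std-E): VendorY can switch to Std-B (2 → 7). Not NE.
(Std-C, Std-B): VendorX can switch to Std-D (4 → 5). Not NE.
(Std-C, Std-C): VendorX can switch to Std-A (1 → 2). Not NE.
(Std-E, Std-C): VendorX gets 8, best alternative 4; VendorY gets 9, best alternative 4. No profitable deviation — NE.
(The remaining 9 profiles each have a profitable deviation by the same check.)

(Std-E, Std-C)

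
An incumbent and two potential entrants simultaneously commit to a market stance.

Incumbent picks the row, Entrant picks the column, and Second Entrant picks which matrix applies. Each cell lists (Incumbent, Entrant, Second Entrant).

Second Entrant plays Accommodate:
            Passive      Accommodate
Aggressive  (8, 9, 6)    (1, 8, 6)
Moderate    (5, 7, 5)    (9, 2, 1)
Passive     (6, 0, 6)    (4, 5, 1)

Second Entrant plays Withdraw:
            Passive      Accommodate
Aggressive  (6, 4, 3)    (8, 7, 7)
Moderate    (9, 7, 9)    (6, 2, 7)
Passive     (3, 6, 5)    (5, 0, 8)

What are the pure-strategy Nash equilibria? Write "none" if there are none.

For each player, find the best response to each opponent profile; mutual best responses are the pure NE.
Incumbent against (Passive, Accommodate): payoffs 8, 5, 6 → best response Aggressive.
Incumbent against (Passive, Withdraw): payoffs 6, 9, 3 → best response Moderate.
Incumbent against (Accommodate, Accommodate): payoffs 1, 9, 4 → best response Moderate.
Incumbent against (Accommodate, Withdraw): payoffs 8, 6, 5 → best response Aggressive.
Entrant against (Aggressive, Accommodate): payoffs 9, 8 → best response Passive.
Entrant against (Aggressive, Withdraw): payoffs 4, 7 → best response Accommodate.
Entrant against (Moderate, Accommodate): payoffs 7, 2 → best response Passive.
Entrant against (Moderate, Withdraw): payoffs 7, 2 → best response Passive.
Entrant against (Passive, Accommodate): payoffs 0, 5 → best response Accommodate.
Entrant against (Passive, Withdraw): payoffs 6, 0 → best response Passive.
Second Entrant against (Aggressive, Passive): payoffs 6, 3 → best response Accommodate.
Second Entrant against (Aggressive, Accommodate): payoffs 6, 7 → best response Withdraw.
Second Entrant against (Moderate, Passive): payoffs 5, 9 → best response Withdraw.
Second Entrant against (Moderate, Accommodate): payoffs 1, 7 → best response Withdraw.
Second Entrant against (Passive, Passive): payoffs 6, 5 → best response Accommodate.
Second Entrant against (Passive, Accommodate): payoffs 1, 8 → best response Withdraw.
Mutual best responses: (Aggressive, Passive, Accommodate); (Aggressive, Accommodate, Withdraw); (Moderate, Passive, Withdraw).

(Aggressive, Passive, Accommodate); (Aggressive, Accommodate, Withdraw); (Moderate, Passive, Withdraw)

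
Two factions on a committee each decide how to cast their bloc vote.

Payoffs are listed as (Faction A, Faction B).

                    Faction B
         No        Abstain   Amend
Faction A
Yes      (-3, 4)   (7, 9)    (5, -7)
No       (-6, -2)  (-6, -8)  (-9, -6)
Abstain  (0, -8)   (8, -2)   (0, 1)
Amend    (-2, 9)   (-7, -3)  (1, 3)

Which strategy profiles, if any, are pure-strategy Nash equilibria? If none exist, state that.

No pure-strategy Nash equilibrium.

Faction A against No: payoffs -3, -6, 0, -2 → best response Abstain.
Faction A against Abstain: payoffs 7, -6, 8, -7 → best response Abstain.
Faction A against Amend: payoffs 5, -9, 0, 1 → best response Yes.
Faction B against Yes: payoffs 4, 9, -7 → best response Abstain.
Faction B against No: payoffs -2, -8, -6 → best response No.
Faction B against Abstain: payoffs -8, -2, 1 → best response Amend.
Faction B against Amend: payoffs 9, -3, 3 → best response No.
No profile is a mutual best response for all players.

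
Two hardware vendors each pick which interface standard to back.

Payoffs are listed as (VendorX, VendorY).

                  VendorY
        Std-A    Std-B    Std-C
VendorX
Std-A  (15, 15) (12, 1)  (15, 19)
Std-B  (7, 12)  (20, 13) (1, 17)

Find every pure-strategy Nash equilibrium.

Mark each player's best response to every combination of opponents' strategies; a profile where every player is best-responding is a pure Nash equilibrium.
VendorX against Std-A: payoffs 15, 7 → best response Std-A.
VendorX against Std-B: payoffs 12, 20 → best response Std-B.
VendorX against Std-C: payoffs 15, 1 → best response Std-A.
VendorY against Std-A: payoffs 15, 1, 19 → best response Std-C.
VendorY against Std-B: payoffs 12, 13, 17 → best response Std-C.
Mutual best responses: (Std-A, Std-C).

(Std-A, Std-C)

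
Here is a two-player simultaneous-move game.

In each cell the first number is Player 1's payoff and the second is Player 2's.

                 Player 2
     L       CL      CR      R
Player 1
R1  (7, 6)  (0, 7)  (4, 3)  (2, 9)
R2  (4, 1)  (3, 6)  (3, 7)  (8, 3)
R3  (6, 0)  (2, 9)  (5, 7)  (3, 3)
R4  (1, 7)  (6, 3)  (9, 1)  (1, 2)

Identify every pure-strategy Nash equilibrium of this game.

This game has no pure Nash equilibrium.

(R1, L): Player 2 can switch to CL (6 → 7). Not NE.
(R1, CL): Player 1 can switch to R2 (0 → 3). Not NE.
(R1, CR): Player 1 can switch to R3 (4 → 5). Not NE.
(R1, R): Player 1 can switch to R2 (2 → 8). Not NE.
(R2, L): Player 1 can switch to R1 (4 → 7). Not NE.
(R2, CL): Player 1 can switch to R4 (3 → 6). Not NE.
(R2, CR): Player 1 can switch to R1 (3 → 4). Not NE.
(R2, R): Player 2 can switch to CL (3 → 6). Not NE.
(The remaining 8 profiles each have a profitable deviation by the same check.)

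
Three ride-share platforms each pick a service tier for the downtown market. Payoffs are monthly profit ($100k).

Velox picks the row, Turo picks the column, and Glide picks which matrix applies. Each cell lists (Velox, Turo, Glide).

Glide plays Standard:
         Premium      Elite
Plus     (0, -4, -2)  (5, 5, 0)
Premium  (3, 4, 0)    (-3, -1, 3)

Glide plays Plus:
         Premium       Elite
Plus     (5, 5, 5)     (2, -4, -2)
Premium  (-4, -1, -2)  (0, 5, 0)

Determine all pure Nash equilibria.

(Plus, Premium, Standard): Velox can switch to Premium (0 → 3). Not NE.
(Plus, Premium, Plus): Velox gets 5, best alternative -4; Turo gets 5, best alternative -4; Glide gets 5, best alternative -2. No profitable deviation — NE.
(Plus, Elite, Standard): Velox gets 5, best alternative -3; Turo gets 5, best alternative -4; Glide gets 0, best alternative -2. No profitable deviation — NE.
(Plus, Elite, Plus): Turo can switch to Premium (-4 → 5). Not NE.
(Premium, Premium, Standard): Velox gets 3, best alternative 0; Turo gets 4, best alternative -1; Glide gets 0, best alternative -2. No profitable deviation — NE.
(Premium, Premium, Plus): Velox can switch to Plus (-4 → 5). Not NE.
(Premium, Elite, Standard): Velox can switch to Plus (-3 → 5). Not NE.
(Premium, Elite, Plus): Velox can switch to Plus (0 → 2). Not NE.

The pure Nash equilibria are (Plus, Premium, Plus), (Plus, Elite, Standard), (Premium, Premium, Standard).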